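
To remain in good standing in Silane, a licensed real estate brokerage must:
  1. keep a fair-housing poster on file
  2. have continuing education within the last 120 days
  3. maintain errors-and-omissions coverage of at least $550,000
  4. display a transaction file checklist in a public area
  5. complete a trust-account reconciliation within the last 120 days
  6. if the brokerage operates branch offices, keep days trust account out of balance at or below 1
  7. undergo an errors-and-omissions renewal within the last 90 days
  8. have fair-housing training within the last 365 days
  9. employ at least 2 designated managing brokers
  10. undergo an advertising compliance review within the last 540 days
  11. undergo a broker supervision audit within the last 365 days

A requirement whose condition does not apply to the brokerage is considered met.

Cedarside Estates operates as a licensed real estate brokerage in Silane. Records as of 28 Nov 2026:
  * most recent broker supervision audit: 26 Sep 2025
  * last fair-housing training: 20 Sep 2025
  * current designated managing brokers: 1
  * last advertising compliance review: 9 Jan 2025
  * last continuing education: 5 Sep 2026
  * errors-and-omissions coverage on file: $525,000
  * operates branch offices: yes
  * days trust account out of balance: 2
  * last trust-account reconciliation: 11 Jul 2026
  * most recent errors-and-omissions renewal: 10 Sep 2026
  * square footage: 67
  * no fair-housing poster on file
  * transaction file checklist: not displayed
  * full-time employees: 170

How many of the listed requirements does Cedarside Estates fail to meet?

9

1. fair-housing poster absent → not met
2. continuing education 84 days ago vs limit 120 → met
3. errors-and-omissions coverage $525,000 < $550,000 → not met
4. transaction file checklist absent → not met
5. trust-account reconciliation 140 days ago vs limit 120 → not met
6. condition 'operates branch offices' holds; days trust account out of balance 2 > 1 → not met
7. errors-and-omissions renewal 79 days ago vs limit 90 → met
8. fair-housing training 434 days ago vs limit 365 → not met
9. designated managing brokers 1 < 2 → not met
10. advertising compliance review 688 days ago vs limit 540 → not met
11. broker supervision audit 428 days ago vs limit 365 → not met
Not met: 9 of 11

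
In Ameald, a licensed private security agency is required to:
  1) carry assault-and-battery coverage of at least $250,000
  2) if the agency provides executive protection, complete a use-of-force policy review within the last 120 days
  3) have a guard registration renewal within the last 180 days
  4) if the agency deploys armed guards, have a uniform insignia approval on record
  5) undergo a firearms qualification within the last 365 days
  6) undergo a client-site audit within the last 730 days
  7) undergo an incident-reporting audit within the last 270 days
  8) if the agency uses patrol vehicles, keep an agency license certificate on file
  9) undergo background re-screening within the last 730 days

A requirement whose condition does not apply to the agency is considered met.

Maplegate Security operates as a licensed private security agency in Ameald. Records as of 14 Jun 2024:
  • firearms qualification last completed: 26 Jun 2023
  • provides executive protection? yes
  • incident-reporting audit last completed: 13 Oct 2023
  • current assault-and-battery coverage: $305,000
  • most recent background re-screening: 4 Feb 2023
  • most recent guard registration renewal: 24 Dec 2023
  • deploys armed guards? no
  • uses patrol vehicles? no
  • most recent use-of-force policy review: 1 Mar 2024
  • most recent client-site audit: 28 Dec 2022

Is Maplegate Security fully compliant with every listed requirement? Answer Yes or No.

Yes

1. assault-and-battery coverage $305,000 ≥ $250,000 → met
2. condition 'provides executive protection' holds; use-of-force policy review 105 days ago vs limit 120 → met
3. guard registration renewal 173 days ago vs limit 180 → met
4. condition 'deploys armed guards' does not hold → requirement n/a → met
5. firearms qualification 354 days ago vs limit 365 → met
6. client-site audit 534 days ago vs limit 730 → met
7. incident-reporting audit 245 days ago vs limit 270 → met
8. condition 'uses patrol vehicles' does not hold → requirement n/a → met
9. background re-screening 496 days ago vs limit 730 → met
All met.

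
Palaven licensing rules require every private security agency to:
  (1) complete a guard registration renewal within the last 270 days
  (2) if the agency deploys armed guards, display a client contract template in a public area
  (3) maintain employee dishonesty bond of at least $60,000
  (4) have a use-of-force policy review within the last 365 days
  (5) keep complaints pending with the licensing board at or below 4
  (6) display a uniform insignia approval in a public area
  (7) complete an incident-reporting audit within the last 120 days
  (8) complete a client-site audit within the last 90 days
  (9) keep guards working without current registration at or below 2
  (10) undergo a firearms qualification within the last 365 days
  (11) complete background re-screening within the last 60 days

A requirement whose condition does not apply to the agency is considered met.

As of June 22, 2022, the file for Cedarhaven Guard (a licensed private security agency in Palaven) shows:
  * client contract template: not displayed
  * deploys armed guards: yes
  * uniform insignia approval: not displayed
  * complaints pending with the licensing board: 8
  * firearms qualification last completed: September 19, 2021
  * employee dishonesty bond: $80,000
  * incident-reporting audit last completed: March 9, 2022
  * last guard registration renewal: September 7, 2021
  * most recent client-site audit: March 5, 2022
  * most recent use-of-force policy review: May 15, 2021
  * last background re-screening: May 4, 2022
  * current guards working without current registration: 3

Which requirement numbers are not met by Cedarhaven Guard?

1. guard registration renewal 288 days ago vs limit 270 → not met
2. condition 'deploys armed guards' holds; client contract template absent → not met
3. employee dishonesty bond $80,000 ≥ $60,000 → met
4. use-of-force policy review 403 days ago vs limit 365 → not met
5. complaints pending with the licensing board 8 > 4 → not met
6. uniform insignia approval absent → not met
7. incident-reporting audit 105 days ago vs limit 120 → met
8. client-site audit 109 days ago vs limit 90 → not met
9. guards working without current registration 3 > 2 → not met
10. firearms qualification 276 days ago vs limit 365 → met
11. background re-screening 49 days ago vs limit 60 → met
Not met: 1, 2, 4, 5, 6, 8, 9

1, 2, 4, 5, 6, 8, 9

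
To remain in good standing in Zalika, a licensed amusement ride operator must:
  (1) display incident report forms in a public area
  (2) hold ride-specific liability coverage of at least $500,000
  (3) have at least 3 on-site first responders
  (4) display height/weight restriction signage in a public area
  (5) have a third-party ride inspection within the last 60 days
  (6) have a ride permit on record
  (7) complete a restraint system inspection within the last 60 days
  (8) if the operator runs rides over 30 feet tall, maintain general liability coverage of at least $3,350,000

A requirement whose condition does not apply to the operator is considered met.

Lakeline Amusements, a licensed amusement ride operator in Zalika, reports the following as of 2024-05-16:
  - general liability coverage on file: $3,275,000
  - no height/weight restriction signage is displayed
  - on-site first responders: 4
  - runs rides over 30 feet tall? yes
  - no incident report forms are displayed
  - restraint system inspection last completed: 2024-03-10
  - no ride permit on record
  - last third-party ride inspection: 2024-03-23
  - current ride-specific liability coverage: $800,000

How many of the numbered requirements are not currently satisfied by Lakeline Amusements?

1. incident report forms absent → not met
2. ride-specific liability coverage $800,000 ≥ $500,000 → met
3. on-site first responders 4 ≥ 3 → met
4. height/weight restriction signage absent → not met
5. third-party ride inspection 54 days ago vs limit 60 → met
6. ride permit absent → not met
7. restraint system inspection 67 days ago vs limit 60 → not met
8. condition 'runs rides over 30 feet tall' holds; general liability coverage $3,275,000 < $3,350,000 → not met
Not met: 5 of 8

5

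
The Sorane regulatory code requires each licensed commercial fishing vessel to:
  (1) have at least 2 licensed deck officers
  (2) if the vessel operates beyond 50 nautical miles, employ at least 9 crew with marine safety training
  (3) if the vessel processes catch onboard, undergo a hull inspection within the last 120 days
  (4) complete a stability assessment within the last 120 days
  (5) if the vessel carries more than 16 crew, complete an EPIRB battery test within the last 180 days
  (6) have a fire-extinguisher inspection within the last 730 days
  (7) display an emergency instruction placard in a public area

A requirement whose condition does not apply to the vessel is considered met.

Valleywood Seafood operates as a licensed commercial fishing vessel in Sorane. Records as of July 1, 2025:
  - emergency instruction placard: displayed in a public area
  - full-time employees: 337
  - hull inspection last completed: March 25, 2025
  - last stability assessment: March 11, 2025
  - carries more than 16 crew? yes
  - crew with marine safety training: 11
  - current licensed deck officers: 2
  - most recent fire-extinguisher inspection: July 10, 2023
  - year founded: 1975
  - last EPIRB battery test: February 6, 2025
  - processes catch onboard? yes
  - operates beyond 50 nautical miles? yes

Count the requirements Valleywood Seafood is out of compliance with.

0

1. licensed deck officers 2 ≥ 2 → met
2. condition 'operates beyond 50 nautical miles' holds; crew with marine safety training 11 ≥ 9 → met
3. condition 'processes catch onboard' holds; hull inspection 98 days ago vs limit 120 → met
4. stability assessment 112 days ago vs limit 120 → met
5. condition 'carries more than 16 crew' holds; EPIRB battery test 145 days ago vs limit 180 → met
6. fire-extinguisher inspection 722 days ago vs limit 730 → met
7. emergency instruction placard present → met
Not met: 0 of 7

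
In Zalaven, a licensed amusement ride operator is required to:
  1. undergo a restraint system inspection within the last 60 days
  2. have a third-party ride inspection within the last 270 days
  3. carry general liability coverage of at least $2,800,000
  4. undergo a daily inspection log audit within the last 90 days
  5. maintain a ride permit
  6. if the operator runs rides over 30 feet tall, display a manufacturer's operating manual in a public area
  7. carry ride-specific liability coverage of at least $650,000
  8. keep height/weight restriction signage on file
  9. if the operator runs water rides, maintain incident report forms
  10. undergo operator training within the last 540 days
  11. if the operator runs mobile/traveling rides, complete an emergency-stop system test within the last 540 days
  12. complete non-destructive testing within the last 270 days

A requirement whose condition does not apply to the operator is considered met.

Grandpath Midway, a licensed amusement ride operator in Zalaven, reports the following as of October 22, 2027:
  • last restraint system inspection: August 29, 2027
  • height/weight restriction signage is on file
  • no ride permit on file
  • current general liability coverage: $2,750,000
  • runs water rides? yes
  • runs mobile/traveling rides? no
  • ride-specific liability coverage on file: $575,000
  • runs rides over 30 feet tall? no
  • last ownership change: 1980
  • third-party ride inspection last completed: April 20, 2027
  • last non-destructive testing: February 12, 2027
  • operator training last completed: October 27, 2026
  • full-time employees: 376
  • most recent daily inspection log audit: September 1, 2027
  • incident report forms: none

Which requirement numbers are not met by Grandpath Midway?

1. restraint system inspection 54 days ago vs limit 60 → met
2. third-party ride inspection 185 days ago vs limit 270 → met
3. general liability coverage $2,750,000 < $2,800,000 → not met
4. daily inspection log audit 51 days ago vs limit 90 → met
5. ride permit absent → not met
6. condition 'runs rides over 30 feet tall' does not hold → requirement n/a → met
7. ride-specific liability coverage $575,000 < $650,000 → not met
8. height/weight restriction signage present → met
9. condition 'runs water rides' holds; incident report forms absent → not met
10. operator training 360 days ago vs limit 540 → met
11. condition 'runs mobile/traveling rides' does not hold → requirement n/a → met
12. non-destructive testing 252 days ago vs limit 270 → met
Not met: 3, 5, 7, 9

3, 5, 7, 9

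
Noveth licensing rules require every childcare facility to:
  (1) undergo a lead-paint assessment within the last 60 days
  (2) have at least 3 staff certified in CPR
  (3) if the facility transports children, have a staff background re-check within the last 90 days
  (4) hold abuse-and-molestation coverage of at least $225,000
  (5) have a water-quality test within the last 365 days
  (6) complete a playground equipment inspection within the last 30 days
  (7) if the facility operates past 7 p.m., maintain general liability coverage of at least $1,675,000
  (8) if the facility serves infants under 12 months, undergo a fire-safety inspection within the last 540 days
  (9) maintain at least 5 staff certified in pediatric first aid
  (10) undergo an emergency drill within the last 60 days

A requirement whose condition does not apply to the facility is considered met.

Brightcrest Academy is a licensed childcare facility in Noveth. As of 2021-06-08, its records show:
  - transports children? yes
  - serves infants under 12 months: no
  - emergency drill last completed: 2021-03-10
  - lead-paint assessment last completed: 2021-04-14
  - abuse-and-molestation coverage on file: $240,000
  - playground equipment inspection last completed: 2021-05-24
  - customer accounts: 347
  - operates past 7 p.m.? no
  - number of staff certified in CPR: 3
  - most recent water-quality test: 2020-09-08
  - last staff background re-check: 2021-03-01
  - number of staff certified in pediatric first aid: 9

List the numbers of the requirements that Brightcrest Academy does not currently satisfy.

3, 10

1. lead-paint assessment 55 days ago vs limit 60 → met
2. staff certified in CPR 3 ≥ 3 → met
3. condition 'transports children' holds; staff background re-check 99 days ago vs limit 90 → not met
4. abuse-and-molestation coverage $240,000 ≥ $225,000 → met
5. water-quality test 273 days ago vs limit 365 → met
6. playground equipment inspection 15 days ago vs limit 30 → met
7. condition 'operates past 7 p.m.' does not hold → requirement n/a → met
8. condition 'serves infants under 12 months' does not hold → requirement n/a → met
9. staff certified in pediatric first aid 9 ≥ 5 → met
10. emergency drill 90 days ago vs limit 60 → not met
Not met: 3, 10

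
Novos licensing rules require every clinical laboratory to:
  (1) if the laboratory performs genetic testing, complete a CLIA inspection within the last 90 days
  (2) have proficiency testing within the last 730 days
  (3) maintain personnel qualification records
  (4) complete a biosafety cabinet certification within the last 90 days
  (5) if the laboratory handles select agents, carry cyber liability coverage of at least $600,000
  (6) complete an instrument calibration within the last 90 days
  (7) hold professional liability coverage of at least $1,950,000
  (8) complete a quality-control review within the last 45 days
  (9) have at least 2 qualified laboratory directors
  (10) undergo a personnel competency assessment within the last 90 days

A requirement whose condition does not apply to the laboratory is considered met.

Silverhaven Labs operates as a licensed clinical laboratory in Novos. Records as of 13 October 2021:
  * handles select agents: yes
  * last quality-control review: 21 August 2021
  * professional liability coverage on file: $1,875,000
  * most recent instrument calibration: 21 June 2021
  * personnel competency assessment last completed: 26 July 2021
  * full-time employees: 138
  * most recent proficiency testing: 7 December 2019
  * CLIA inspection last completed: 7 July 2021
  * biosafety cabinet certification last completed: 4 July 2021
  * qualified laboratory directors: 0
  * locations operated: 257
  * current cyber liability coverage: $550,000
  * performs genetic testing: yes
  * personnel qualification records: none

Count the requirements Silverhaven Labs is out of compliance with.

8

1. condition 'performs genetic testing' holds; CLIA inspection 98 days ago vs limit 90 → not met
2. proficiency testing 676 days ago vs limit 730 → met
3. personnel qualification records absent → not met
4. biosafety cabinet certification 101 days ago vs limit 90 → not met
5. condition 'handles select agents' holds; cyber liability coverage $550,000 < $600,000 → not met
6. instrument calibration 114 days ago vs limit 90 → not met
7. professional liability coverage $1,875,000 < $1,950,000 → not met
8. quality-control review 53 days ago vs limit 45 → not met
9. qualified laboratory directors 0 < 2 → not met
10. personnel competency assessment 79 days ago vs limit 90 → met
Not met: 8 of 10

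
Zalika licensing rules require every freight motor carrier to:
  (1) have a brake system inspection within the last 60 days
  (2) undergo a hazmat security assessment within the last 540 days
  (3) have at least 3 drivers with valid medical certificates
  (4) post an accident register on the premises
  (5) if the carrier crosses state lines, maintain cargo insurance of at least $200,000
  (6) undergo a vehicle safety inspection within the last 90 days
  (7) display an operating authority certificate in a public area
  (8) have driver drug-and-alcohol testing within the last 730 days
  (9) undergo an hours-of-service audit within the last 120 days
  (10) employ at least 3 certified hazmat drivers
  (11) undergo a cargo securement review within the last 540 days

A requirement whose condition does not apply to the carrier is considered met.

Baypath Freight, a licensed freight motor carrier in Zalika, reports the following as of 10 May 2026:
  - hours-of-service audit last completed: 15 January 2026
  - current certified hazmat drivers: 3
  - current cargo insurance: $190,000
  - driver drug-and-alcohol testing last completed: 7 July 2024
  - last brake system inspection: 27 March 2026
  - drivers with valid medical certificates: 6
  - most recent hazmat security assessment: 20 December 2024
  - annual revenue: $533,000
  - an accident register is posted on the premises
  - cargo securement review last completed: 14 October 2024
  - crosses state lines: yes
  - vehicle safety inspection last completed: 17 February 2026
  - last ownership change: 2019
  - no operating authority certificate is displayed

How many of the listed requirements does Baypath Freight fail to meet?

3

1. brake system inspection 44 days ago vs limit 60 → met
2. hazmat security assessment 506 days ago vs limit 540 → met
3. drivers with valid medical certificates 6 ≥ 3 → met
4. accident register present → met
5. condition 'crosses state lines' holds; cargo insurance $190,000 < $200,000 → not met
6. vehicle safety inspection 82 days ago vs limit 90 → met
7. operating authority certificate absent → not met
8. driver drug-and-alcohol testing 672 days ago vs limit 730 → met
9. hours-of-service audit 115 days ago vs limit 120 → met
10. certified hazmat drivers 3 ≥ 3 → met
11. cargo securement review 573 days ago vs limit 540 → not met
Not met: 3 of 11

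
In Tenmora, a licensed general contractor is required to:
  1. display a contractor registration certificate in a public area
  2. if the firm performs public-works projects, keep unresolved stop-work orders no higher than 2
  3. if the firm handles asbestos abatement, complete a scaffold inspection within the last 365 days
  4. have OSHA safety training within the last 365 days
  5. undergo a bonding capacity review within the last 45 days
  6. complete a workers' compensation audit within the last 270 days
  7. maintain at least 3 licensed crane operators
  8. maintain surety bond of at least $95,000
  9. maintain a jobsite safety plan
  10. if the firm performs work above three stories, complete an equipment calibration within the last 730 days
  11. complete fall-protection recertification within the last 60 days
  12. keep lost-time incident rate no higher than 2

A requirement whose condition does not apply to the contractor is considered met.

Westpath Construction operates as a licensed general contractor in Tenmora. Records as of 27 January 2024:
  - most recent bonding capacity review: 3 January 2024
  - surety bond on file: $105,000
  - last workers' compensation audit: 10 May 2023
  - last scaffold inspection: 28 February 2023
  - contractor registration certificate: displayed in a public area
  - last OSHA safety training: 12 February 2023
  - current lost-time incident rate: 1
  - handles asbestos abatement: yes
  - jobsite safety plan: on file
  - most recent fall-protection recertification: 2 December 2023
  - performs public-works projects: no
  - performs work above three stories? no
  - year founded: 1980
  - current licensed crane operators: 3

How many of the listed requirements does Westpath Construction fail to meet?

0

1. contractor registration certificate present → met
2. condition 'performs public-works projects' does not hold → requirement n/a → met
3. condition 'handles asbestos abatement' holds; scaffold inspection 333 days ago vs limit 365 → met
4. OSHA safety training 349 days ago vs limit 365 → met
5. bonding capacity review 24 days ago vs limit 45 → met
6. workers' compensation audit 262 days ago vs limit 270 → met
7. licensed crane operators 3 ≥ 3 → met
8. surety bond $105,000 ≥ $95,000 → met
9. jobsite safety plan present → met
10. condition 'performs work above three stories' does not hold → requirement n/a → met
11. fall-protection recertification 56 days ago vs limit 60 → met
12. lost-time incident rate 1 ≤ 2 → met
Not met: 0 of 12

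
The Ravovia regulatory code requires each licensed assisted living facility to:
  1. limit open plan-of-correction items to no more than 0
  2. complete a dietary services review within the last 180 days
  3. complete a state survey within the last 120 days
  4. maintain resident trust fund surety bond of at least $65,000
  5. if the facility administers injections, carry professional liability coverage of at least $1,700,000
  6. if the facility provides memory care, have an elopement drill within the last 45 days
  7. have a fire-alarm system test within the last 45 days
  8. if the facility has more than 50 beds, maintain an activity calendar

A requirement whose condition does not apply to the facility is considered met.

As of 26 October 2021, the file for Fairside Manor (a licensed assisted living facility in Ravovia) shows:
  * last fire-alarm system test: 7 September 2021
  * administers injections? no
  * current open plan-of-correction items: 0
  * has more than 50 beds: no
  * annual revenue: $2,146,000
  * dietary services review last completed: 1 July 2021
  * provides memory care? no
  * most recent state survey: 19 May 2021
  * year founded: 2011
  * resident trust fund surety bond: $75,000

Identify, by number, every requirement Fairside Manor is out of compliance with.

1. open plan-of-correction items 0 ≤ 0 → met
2. dietary services review 117 days ago vs limit 180 → met
3. state survey 160 days ago vs limit 120 → not met
4. resident trust fund surety bond $75,000 ≥ $65,000 → met
5. condition 'administers injections' does not hold → requirement n/a → met
6. condition 'provides memory care' does not hold → requirement n/a → met
7. fire-alarm system test 49 days ago vs limit 45 → not met
8. condition 'has more than 50 beds' does not hold → requirement n/a → met
Not met: 3, 7

3, 7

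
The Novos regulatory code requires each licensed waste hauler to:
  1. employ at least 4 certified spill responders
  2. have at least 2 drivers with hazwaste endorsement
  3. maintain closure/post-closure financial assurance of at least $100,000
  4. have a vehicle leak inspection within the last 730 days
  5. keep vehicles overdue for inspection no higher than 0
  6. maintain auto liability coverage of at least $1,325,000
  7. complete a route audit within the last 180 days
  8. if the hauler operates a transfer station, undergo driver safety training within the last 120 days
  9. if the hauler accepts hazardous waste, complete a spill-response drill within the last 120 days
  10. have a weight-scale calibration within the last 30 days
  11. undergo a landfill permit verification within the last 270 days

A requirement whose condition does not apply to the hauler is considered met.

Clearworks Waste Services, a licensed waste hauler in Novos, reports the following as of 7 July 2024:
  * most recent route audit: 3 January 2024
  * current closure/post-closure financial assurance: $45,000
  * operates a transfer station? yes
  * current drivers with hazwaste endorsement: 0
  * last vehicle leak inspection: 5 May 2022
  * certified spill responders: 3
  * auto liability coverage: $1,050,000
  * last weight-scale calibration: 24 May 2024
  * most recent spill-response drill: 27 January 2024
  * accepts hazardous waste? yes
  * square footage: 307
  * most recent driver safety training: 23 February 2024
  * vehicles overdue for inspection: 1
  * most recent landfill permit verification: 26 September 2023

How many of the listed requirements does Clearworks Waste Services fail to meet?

11

1. certified spill responders 3 < 4 → not met
2. drivers with hazwaste endorsement 0 < 2 → not met
3. closure/post-closure financial assurance $45,000 < $100,000 → not met
4. vehicle leak inspection 794 days ago vs limit 730 → not met
5. vehicles overdue for inspection 1 > 0 → not met
6. auto liability coverage $1,050,000 < $1,325,000 → not met
7. route audit 186 days ago vs limit 180 → not met
8. condition 'operates a transfer station' holds; driver safety training 135 days ago vs limit 120 → not met
9. condition 'accepts hazardous waste' holds; spill-response drill 162 days ago vs limit 120 → not met
10. weight-scale calibration 44 days ago vs limit 30 → not met
11. landfill permit verification 285 days ago vs limit 270 → not met
Not met: 11 of 11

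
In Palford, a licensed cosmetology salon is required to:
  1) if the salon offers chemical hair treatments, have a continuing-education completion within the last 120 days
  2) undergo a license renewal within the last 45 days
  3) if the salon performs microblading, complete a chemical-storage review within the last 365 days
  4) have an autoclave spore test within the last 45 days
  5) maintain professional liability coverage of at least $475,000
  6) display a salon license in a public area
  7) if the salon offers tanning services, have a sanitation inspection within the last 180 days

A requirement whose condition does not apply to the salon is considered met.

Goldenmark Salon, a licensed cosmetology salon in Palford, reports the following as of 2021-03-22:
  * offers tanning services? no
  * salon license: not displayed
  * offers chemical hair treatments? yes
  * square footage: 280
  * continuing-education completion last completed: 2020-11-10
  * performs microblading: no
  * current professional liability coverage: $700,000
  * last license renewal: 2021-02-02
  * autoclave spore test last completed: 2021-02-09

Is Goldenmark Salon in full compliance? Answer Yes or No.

1. condition 'offers chemical hair treatments' holds; continuing-education completion 132 days ago vs limit 120 → not met
2. license renewal 48 days ago vs limit 45 → not met
3. condition 'performs microblading' does not hold → requirement n/a → met
4. autoclave spore test 41 days ago vs limit 45 → met
5. professional liability coverage $700,000 ≥ $475,000 → met
6. salon license absent → not met
7. condition 'offers tanning services' does not hold → requirement n/a → met
Not met: 1, 2, 6

No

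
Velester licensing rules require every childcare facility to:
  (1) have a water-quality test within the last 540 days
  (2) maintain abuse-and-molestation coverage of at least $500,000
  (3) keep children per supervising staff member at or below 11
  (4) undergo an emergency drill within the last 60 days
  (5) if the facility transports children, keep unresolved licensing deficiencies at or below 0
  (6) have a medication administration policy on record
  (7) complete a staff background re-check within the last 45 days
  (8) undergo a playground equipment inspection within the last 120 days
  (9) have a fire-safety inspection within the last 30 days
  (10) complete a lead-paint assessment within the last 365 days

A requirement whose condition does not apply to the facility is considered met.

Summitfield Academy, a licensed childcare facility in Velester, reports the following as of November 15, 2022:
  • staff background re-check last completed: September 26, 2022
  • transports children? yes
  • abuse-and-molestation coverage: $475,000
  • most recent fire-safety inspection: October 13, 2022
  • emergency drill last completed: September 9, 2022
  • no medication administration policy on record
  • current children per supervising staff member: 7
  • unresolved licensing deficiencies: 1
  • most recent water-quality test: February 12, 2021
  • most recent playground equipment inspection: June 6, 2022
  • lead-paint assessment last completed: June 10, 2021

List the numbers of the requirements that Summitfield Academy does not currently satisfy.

1, 2, 4, 5, 6, 7, 8, 9, 10

1. water-quality test 641 days ago vs limit 540 → not met
2. abuse-and-molestation coverage $475,000 < $500,000 → not met
3. children per supervising staff member 7 ≤ 11 → met
4. emergency drill 67 days ago vs limit 60 → not met
5. condition 'transports children' holds; unresolved licensing deficiencies 1 > 0 → not met
6. medication administration policy absent → not met
7. staff background re-check 50 days ago vs limit 45 → not met
8. playground equipment inspection 162 days ago vs limit 120 → not met
9. fire-safety inspection 33 days ago vs limit 30 → not met
10. lead-paint assessment 523 days ago vs limit 365 → not met
Not met: 1, 2, 4, 5, 6, 7, 8, 9, 10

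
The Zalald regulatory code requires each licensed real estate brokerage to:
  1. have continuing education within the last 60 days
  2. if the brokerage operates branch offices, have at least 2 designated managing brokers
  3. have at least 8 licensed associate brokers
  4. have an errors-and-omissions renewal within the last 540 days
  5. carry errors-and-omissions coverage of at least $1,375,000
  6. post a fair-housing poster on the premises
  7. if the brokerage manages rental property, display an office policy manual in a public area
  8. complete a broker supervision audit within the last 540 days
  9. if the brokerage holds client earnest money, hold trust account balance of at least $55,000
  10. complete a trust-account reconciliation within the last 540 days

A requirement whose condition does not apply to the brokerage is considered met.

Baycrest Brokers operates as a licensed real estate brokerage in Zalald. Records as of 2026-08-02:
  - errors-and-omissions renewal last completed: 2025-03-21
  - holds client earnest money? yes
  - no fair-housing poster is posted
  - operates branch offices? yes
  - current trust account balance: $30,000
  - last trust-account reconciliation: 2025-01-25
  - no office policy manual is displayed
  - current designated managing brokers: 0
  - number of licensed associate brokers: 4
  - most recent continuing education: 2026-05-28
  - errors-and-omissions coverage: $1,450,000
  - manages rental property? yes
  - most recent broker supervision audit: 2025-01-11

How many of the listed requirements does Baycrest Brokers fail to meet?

1. continuing education 66 days ago vs limit 60 → not met
2. condition 'operates branch offices' holds; designated managing brokers 0 < 2 → not met
3. licensed associate brokers 4 < 8 → not met
4. errors-and-omissions renewal 499 days ago vs limit 540 → met
5. errors-and-omissions coverage $1,450,000 ≥ $1,375,000 → met
6. fair-housing poster absent → not met
7. condition 'manages rental property' holds; office policy manual absent → not met
8. broker supervision audit 568 days ago vs limit 540 → not met
9. condition 'holds client earnest money' holds; trust account balance $30,000 < $55,000 → not met
10. trust-account reconciliation 554 days ago vs limit 540 → not met
Not met: 8 of 10

8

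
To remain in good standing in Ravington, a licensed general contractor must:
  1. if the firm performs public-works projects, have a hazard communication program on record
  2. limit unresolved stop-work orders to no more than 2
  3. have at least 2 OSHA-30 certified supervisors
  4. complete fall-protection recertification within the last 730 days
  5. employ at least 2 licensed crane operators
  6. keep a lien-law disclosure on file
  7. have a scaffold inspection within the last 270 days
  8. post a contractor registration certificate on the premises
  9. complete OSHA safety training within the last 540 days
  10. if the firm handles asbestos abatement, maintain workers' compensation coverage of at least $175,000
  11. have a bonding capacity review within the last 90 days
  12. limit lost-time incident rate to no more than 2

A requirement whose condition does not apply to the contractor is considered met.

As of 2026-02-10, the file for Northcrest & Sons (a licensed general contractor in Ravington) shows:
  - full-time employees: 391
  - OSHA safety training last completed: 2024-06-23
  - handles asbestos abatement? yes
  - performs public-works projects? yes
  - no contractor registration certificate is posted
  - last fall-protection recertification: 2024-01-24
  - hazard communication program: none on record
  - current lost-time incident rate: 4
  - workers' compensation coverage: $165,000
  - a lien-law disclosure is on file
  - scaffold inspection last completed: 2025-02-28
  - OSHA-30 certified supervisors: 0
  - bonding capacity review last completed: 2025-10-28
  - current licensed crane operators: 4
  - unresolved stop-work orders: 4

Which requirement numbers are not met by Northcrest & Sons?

1. condition 'performs public-works projects' holds; hazard communication program absent → not met
2. unresolved stop-work orders 4 > 2 → not met
3. OSHA-30 certified supervisors 0 < 2 → not met
4. fall-protection recertification 748 days ago vs limit 730 → not met
5. licensed crane operators 4 ≥ 2 → met
6. lien-law disclosure present → met
7. scaffold inspection 347 days ago vs limit 270 → not met
8. contractor registration certificate absent → not met
9. OSHA safety training 597 days ago vs limit 540 → not met
10. condition 'handles asbestos abatement' holds; workers' compensation coverage $165,000 < $175,000 → not met
11. bonding capacity review 105 days ago vs limit 90 → not met
12. lost-time incident rate 4 > 2 → not met
Not met: 1, 2, 3, 4, 7, 8, 9, 10, 11, 12

1, 2, 3, 4, 7, 8, 9, 10, 11, 12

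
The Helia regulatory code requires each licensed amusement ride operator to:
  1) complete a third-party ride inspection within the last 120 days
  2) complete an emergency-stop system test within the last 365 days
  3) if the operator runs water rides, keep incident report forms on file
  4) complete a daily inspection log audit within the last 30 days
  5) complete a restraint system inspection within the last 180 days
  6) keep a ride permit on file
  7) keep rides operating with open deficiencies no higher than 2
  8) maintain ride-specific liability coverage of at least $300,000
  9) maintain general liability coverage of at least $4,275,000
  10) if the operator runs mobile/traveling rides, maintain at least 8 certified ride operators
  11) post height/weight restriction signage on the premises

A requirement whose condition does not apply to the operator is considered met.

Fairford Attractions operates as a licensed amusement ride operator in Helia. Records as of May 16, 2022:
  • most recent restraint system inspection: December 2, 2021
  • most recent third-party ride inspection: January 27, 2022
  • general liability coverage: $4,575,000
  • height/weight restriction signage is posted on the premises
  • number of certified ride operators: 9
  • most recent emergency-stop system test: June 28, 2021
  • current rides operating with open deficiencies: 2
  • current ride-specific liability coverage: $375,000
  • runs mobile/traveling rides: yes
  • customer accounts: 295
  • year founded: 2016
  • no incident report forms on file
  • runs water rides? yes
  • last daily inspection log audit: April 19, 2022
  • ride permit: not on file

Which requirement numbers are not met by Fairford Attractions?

1. third-party ride inspection 109 days ago vs limit 120 → met
2. emergency-stop system test 322 days ago vs limit 365 → met
3. condition 'runs water rides' holds; incident report forms absent → not met
4. daily inspection log audit 27 days ago vs limit 30 → met
5. restraint system inspection 165 days ago vs limit 180 → met
6. ride permit absent → not met
7. rides operating with open deficiencies 2 ≤ 2 → met
8. ride-specific liability coverage $375,000 ≥ $300,000 → met
9. general liability coverage $4,575,000 ≥ $4,275,000 → met
10. condition 'runs mobile/traveling rides' holds; certified ride operators 9 ≥ 8 → met
11. height/weight restriction signage present → met
Not met: 3, 6

3, 6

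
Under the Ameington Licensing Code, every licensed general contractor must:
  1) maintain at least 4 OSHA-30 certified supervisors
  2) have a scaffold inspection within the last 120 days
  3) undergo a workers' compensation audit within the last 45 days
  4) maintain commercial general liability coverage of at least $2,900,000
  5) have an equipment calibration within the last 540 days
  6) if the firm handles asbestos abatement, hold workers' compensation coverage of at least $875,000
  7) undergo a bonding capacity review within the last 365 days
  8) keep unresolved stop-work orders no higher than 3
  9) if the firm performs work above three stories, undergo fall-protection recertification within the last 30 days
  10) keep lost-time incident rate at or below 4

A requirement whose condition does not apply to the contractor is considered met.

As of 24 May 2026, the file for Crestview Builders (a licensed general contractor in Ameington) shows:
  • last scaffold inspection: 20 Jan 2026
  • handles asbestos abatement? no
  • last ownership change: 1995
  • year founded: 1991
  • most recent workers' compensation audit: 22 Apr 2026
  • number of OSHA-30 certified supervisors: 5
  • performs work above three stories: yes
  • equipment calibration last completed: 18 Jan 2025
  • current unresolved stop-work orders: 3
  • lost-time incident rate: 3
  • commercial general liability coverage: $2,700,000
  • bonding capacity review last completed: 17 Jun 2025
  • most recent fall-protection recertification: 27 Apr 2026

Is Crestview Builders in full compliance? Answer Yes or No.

1. OSHA-30 certified supervisors 5 ≥ 4 → met
2. scaffold inspection 124 days ago vs limit 120 → not met
3. workers' compensation audit 32 days ago vs limit 45 → met
4. commercial general liability coverage $2,700,000 < $2,900,000 → not met
5. equipment calibration 491 days ago vs limit 540 → met
6. condition 'handles asbestos abatement' does not hold → requirement n/a → met
7. bonding capacity review 341 days ago vs limit 365 → met
8. unresolved stop-work orders 3 ≤ 3 → met
9. condition 'performs work above three stories' holds; fall-protection recertification 27 days ago vs limit 30 → met
10. lost-time incident rate 3 ≤ 4 → met
Not met: 2, 4

No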